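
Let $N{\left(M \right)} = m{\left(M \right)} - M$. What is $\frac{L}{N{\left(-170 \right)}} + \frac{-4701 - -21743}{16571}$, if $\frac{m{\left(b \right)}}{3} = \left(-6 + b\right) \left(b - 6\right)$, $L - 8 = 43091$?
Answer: $\frac{2300769645}{1542726958} \approx 1.4914$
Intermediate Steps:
$L = 43099$ ($L = 8 + 43091 = 43099$)
$m{\left(b \right)} = 3 \left(-6 + b\right)^{2}$ ($m{\left(b \right)} = 3 \left(-6 + b\right) \left(b - 6\right) = 3 \left(-6 + b\right) \left(-6 + b\right) = 3 \left(-6 + b\right)^{2}$)
$N{\left(M \right)} = - M + 3 \left(-6 + M\right)^{2}$ ($N{\left(M \right)} = 3 \left(-6 + M\right)^{2} - M = - M + 3 \left(-6 + M\right)^{2}$)
$\frac{L}{N{\left(-170 \right)}} + \frac{-4701 - -21743}{16571} = \frac{43099}{\left(-1\right) \left(-170\right) + 3 \left(-6 - 170\right)^{2}} + \frac{-4701 - -21743}{16571} = \frac{43099}{170 + 3 \left(-176\right)^{2}} + \left(-4701 + 21743\right) \frac{1}{16571} = \frac{43099}{170 + 3 \cdot 30976} + 17042 \cdot \frac{1}{16571} = \frac{43099}{170 + 92928} + \frac{17042}{16571} = \frac{43099}{93098} + \frac{17042}{16571} = \frac{2300769645}{1542726958}$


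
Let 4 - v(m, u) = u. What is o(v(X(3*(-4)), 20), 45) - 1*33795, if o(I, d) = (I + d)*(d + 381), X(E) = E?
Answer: -21441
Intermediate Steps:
v(m, u) = 4 - u
o(I, d) = (381 + d)*(I + d) (o(I, d) = (I + d)*(381 + d) = (381 + d)*(I + d))
o(v(X(3*(-4)), 20), 45) - 1*33795 = (45**2 + 381*(4 - 1*20) + 381*45 + (4 - 1*20)*45) - 1*33795 = (2025 + 381*(4 - 20) + 17145 + (4 - 20)*45) - 33795 = (2025 + 381*(-16) + 17145 - 16*45) - 33795 = (2025 - 6096 + 17145 - 720) - 33795 = 12354 - 33795 = -21441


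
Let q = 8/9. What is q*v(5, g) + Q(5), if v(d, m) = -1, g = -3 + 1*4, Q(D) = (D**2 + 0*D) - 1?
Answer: 208/9 ≈ 23.111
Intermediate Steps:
Q(D) = -1 + D**2 (Q(D) = (D**2 + 0) - 1 = D**2 - 1 = -1 + D**2)
q = 8/9 (q = 8*(1/9) = 8/9 ≈ 0.88889)
g = 1 (g = -3 + 4 = 1)
q*v(5, g) + Q(5) = (8/9)*(-1) + (-1 + 5**2) = -8/9 + (-1 + 25) = -8/9 + 24 = 208/9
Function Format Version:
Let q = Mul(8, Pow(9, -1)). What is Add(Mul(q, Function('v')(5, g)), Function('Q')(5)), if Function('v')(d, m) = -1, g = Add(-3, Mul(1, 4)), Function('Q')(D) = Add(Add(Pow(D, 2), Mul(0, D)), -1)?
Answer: Rational(208, 9) ≈ 23.111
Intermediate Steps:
Function('Q')(D) = Add(-1, Pow(D, 2)) (Function('Q')(D) = Add(Add(Pow(D, 2), 0), -1) = Add(Pow(D, 2), -1) = Add(-1, Pow(D, 2)))
q = Rational(8, 9) (q = Mul(8, Rational(1, 9)) = Rational(8, 9) ≈ 0.88889)
g = 1 (g = Add(-3, 4) = 1)
Add(Mul(q, Function('v')(5, g)), Function('Q')(5)) = Add(Mul(Rational(8, 9), -1), Add(-1, Pow(5, 2))) = Add(Rational(-8, 9), Add(-1, 25)) = Add(Rational(-8, 9), 24) = Rational(208, 9)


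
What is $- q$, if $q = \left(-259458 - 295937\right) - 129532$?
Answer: $684927$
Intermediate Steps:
$q = -684927$ ($q = -555395 - 129532 = -684927$)
$- q = \left(-1\right) \left(-684927\right) = 684927$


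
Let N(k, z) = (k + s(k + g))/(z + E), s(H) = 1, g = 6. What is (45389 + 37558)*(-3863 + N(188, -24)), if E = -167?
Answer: -61216710834/191 ≈ -3.2051e+8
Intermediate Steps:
N(k, z) = (1 + k)/(-167 + z) (N(k, z) = (k + 1)/(z - 167) = (1 + k)/(-167 + z))
(45389 + 37558)*(-3863 + N(188, -24)) = (45389 + 37558)*(-3863 + (1 + 188)/(-167 - 24)) = 82947*(-3863 + 189/(-191)) = 82947*(-3863 - 1/191*189) = 82947*(-3863 - 189/191) = 82947*(-738022/191) = -61216710834/191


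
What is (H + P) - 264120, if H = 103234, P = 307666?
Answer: 146780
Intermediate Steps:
(H + P) - 264120 = (103234 + 307666) - 264120 = 410900 - 264120 = 146780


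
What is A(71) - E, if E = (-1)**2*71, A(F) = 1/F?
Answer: -5040/71 ≈ -70.986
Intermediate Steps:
E = 71 (E = 1*71 = 71)
A(71) - E = 1/71 - 1*71 = 1/71 - 71 = -5040/71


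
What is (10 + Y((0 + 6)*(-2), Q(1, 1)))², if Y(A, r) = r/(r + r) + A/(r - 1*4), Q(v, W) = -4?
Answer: 144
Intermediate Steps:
Y(A, r) = ½ + A/(-4 + r) (Y(A, r) = r/((2*r)) + A/(r - 4) = r*(1/(2*r)) + A/(-4 + r) = ½ + A/(-4 + r))
(10 + Y((0 + 6)*(-2), Q(1, 1)))² = (10 + (-2 + (0 + 6)*(-2) + (½)*(-4))/(-4 - 4))² = (10 + (-2 + 6*(-2) - 2)/(-8))² = (10 - (-2 - 12 - 2)/8)² = (10 - ⅛*(-16))² = (10 + 2)² = 12² = 144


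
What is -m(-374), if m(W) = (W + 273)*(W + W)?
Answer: -75548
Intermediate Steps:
m(W) = 2*W*(273 + W) (m(W) = (273 + W)*(2*W) = 2*W*(273 + W))
-m(-374) = -2*(-374)*(273 - 374) = -2*(-374)*(-101) = -1*75548 = -75548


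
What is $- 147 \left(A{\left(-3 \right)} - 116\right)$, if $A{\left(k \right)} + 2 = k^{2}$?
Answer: $16023$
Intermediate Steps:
$A{\left(k \right)} = -2 + k^{2}$
$- 147 \left(A{\left(-3 \right)} - 116\right) = - 147 \left(\left(-2 + \left(-3\right)^{2}\right) - 116\right) = - 147 \left(\left(-2 + 9\right) - 116\right) = - 147 \left(7 - 116\right) = \left(-147\right) \left(-109\right) = 16023$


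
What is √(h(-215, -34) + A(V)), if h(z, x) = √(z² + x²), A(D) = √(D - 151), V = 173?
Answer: √(√22 + √47381) ≈ 14.912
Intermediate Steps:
A(D) = √(-151 + D)
h(z, x) = √(x² + z²)
√(h(-215, -34) + A(V)) = √(√((-34)² + (-215)²) + √(-151 + 173)) = √(√(1156 + 46225) + √22) = √(√47381 + √22) = √(√22 + √47381)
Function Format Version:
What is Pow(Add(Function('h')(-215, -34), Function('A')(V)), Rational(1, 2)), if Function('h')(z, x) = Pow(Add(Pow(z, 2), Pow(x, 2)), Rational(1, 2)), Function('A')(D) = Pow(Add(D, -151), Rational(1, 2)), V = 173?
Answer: Pow(Add(Pow(22, Rational(1, 2)), Pow(47381, Rational(1, 2))), Rational(1, 2)) ≈ 14.912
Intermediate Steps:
Function('A')(D) = Pow(Add(-151, D), Rational(1, 2))
Function('h')(z, x) = Pow(Add(Pow(x, 2), Pow(z, 2)), Rational(1, 2))
Pow(Add(Function('h')(-215, -34), Function('A')(V)), Rational(1, 2)) = Pow(Add(Pow(Add(Pow(-34, 2), Pow(-215, 2)), Rational(1, 2)), Pow(Add(-151, 173), Rational(1, 2))), Rational(1, 2)) = Pow(Add(Pow(Add(1156, 46225), Rational(1, 2)), Pow(22, Rational(1, 2))), Rational(1, 2)) = Pow(Add(Pow(47381, Rational(1, 2)), Pow(22, Rational(1, 2))), Rational(1, 2)) = Pow(Add(Pow(22, Rational(1, 2)), Pow(47381, Rational(1, 2))), Rational(1, 2))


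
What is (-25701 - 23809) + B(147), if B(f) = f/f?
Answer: -49509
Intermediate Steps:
B(f) = 1
(-25701 - 23809) + B(147) = (-25701 - 23809) + 1 = -49510 + 1 = -49509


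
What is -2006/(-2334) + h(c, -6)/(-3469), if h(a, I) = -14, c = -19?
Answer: 3495745/4048323 ≈ 0.86350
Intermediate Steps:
-2006/(-2334) + h(c, -6)/(-3469) = -2006/(-2334) - 14/(-3469) = -2006*(-1/2334) - 14*(-1/3469) = 1003/1167 + 14/3469 = 3495745/4048323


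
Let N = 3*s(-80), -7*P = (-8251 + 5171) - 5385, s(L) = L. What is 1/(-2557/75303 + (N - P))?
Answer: -527121/763966834 ≈ -0.00068998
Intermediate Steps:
P = 8465/7 (P = -((-8251 + 5171) - 5385)/7 = -(-3080 - 5385)/7 = -⅐*(-8465) = 8465/7 ≈ 1209.3)
N = -240 (N = 3*(-80) = -240)
1/(-2557/75303 + (N - P)) = 1/(-2557/75303 + (-240 - 1*8465/7)) = 1/(-2557*1/75303 + (-240 - 8465/7)) = 1/(-2557/75303 - 10145/7) = 1/(-763966834/527121) = -527121/763966834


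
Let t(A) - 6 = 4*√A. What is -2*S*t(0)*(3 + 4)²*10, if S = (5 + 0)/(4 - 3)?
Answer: -29400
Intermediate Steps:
t(A) = 6 + 4*√A
S = 5 (S = 5/1 = 5*1 = 5)
-2*S*t(0)*(3 + 4)²*10 = -2*5*(6 + 4*√0)*(3 + 4)²*10 = -2*5*(6 + 4*0)*7²*10 = -2*5*(6 + 0)*49*10 = -2*5*6*49*10 = -60*49*10 = -2*1470*10 = -2940*10 = -29400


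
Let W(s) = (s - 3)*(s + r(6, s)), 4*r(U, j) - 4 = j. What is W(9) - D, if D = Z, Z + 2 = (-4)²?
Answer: 119/2 ≈ 59.500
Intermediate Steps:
Z = 14 (Z = -2 + (-4)² = -2 + 16 = 14)
r(U, j) = 1 + j/4
D = 14
W(s) = (1 + 5*s/4)*(-3 + s) (W(s) = (s - 3)*(s + (1 + s/4)) = (-3 + s)*(1 + 5*s/4) = (1 + 5*s/4)*(-3 + s))
W(9) - D = (-3 - 11/4*9 + (5/4)*9²) - 1*14 = (-3 - 99/4 + (5/4)*81) - 14 = (-3 - 99/4 + 405/4) - 14 = 147/2 - 14 = 119/2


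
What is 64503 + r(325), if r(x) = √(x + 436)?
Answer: 64503 + √761 ≈ 64531.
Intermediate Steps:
r(x) = √(436 + x)
64503 + r(325) = 64503 + √(436 + 325) = 64503 + √761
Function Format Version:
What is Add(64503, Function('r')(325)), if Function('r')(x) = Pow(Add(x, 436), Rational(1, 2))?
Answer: Add(64503, Pow(761, Rational(1, 2))) ≈ 64531.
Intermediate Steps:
Function('r')(x) = Pow(Add(436, x), Rational(1, 2))
Add(64503, Function('r')(325)) = Add(64503, Pow(Add(436, 325), Rational(1, 2))) = Add(64503, Pow(761, Rational(1, 2)))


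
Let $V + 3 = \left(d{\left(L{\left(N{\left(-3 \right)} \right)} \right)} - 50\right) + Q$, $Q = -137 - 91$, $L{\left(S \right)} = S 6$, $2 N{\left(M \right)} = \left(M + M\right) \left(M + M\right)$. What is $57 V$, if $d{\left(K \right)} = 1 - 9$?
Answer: $-16473$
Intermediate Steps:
$N{\left(M \right)} = 2 M^{2}$ ($N{\left(M \right)} = \frac{\left(M + M\right) \left(M + M\right)}{2} = \frac{2 M 2 M}{2} = \frac{4 M^{2}}{2} = 2 M^{2}$)
$L{\left(S \right)} = 6 S$
$Q = -228$
$d{\left(K \right)} = -8$ ($d{\left(K \right)} = 1 - 9 = -8$)
$V = -289$ ($V = -3 - 286 = -289$)
$57 V = 57 \left(-289\right) = -16473$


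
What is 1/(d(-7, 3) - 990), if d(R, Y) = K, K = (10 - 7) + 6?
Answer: -1/981 ≈ -0.0010194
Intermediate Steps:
K = 9 (K = 3 + 6 = 9)
d(R, Y) = 9
1/(d(-7, 3) - 990) = 1/(9 - 990) = 1/(-981) = -1/981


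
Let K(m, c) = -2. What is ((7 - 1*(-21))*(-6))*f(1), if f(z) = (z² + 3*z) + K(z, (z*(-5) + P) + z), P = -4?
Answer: -336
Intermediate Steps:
f(z) = -2 + z² + 3*z (f(z) = (z² + 3*z) - 2 = -2 + z² + 3*z)
((7 - 1*(-21))*(-6))*f(1) = ((7 - 1*(-21))*(-6))*(-2 + 1² + 3*1) = ((7 + 21)*(-6))*(-2 + 1 + 3) = (28*(-6))*2 = -168*2 = -336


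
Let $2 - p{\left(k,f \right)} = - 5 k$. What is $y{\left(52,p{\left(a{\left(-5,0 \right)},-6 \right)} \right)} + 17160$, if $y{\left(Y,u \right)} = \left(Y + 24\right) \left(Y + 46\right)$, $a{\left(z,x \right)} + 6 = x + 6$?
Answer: $24608$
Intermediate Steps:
$a{\left(z,x \right)} = x$ ($a{\left(z,x \right)} = -6 + \left(x + 6\right) = -6 + \left(6 + x\right) = x$)
$p{\left(k,f \right)} = 2 + 5 k$ ($p{\left(k,f \right)} = 2 - - 5 k = 2 + 5 k$)
$y{\left(Y,u \right)} = \left(24 + Y\right) \left(46 + Y\right)$
$y{\left(52,p{\left(a{\left(-5,0 \right)},-6 \right)} \right)} + 17160 = \left(1104 + 52^{2} + 70 \cdot 52\right) + 17160 = \left(1104 + 2704 + 3640\right) + 17160 = 7448 + 17160 = 24608$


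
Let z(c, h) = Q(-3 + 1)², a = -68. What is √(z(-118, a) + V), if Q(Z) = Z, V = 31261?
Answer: 13*√185 ≈ 176.82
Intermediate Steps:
z(c, h) = 4 (z(c, h) = (-3 + 1)² = (-2)² = 4)
√(z(-118, a) + V) = √(4 + 31261) = √31265 = 13*√185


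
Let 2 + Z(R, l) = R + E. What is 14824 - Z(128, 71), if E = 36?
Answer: 14662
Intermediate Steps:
Z(R, l) = 34 + R (Z(R, l) = -2 + (R + 36) = -2 + (36 + R) = 34 + R)
14824 - Z(128, 71) = 14824 - (34 + 128) = 14824 - 1*162 = 14824 - 162 = 14662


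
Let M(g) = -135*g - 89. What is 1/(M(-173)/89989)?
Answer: 89989/23266 ≈ 3.8678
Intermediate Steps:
M(g) = -89 - 135*g
1/(M(-173)/89989) = 1/((-89 - 135*(-173))/89989) = 1/((-89 + 23355)*(1/89989)) = 1/(23266*(1/89989)) = 1/(23266/89989) = 89989/23266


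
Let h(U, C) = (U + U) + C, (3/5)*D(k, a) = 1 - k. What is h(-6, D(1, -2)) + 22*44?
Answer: 956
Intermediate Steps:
D(k, a) = 5/3 - 5*k/3 (D(k, a) = 5*(1 - k)/3 = 5/3 - 5*k/3)
h(U, C) = C + 2*U (h(U, C) = 2*U + C = C + 2*U)
h(-6, D(1, -2)) + 22*44 = ((5/3 - 5/3*1) + 2*(-6)) + 22*44 = ((5/3 - 5/3) - 12) + 968 = (0 - 12) + 968 = -12 + 968 = 956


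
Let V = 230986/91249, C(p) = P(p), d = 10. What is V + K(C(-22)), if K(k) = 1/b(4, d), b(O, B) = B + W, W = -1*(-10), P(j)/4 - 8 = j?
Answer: 4710969/1824980 ≈ 2.5814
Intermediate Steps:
P(j) = 32 + 4*j
W = 10
C(p) = 32 + 4*p
b(O, B) = 10 + B (b(O, B) = B + 10 = 10 + B)
V = 230986/91249 (V = 230986*(1/91249) = 230986/91249 ≈ 2.5314)
K(k) = 1/20 (K(k) = 1/(10 + 10) = 1/20)
V + K(C(-22)) = 230986/91249 + 1/20 = 4710969/1824980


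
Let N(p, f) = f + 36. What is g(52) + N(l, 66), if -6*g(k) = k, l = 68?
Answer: 280/3 ≈ 93.333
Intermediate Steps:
N(p, f) = 36 + f
g(k) = -k/6
g(52) + N(l, 66) = -⅙*52 + (36 + 66) = -26/3 + 102 = 280/3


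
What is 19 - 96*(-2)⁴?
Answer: -1517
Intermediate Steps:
19 - 96*(-2)⁴ = 19 - 96*16 = 19 - 1536 = -1517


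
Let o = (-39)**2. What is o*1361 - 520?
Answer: 2069561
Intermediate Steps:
o = 1521
o*1361 - 520 = 1521*1361 - 520 = 2070081 - 520 = 2069561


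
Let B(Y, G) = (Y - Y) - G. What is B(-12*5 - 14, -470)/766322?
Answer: 235/383161 ≈ 0.00061332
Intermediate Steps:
B(Y, G) = -G (B(Y, G) = 0 - G = -G)
B(-12*5 - 14, -470)/766322 = -1*(-470)/766322 = 470*(1/766322) = 235/383161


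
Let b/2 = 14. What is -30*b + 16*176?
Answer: 1976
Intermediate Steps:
b = 28 (b = 2*14 = 28)
-30*b + 16*176 = -30*28 + 16*176 = -840 + 2816 = 1976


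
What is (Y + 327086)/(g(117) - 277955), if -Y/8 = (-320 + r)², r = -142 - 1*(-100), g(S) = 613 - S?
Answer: 7926/3049 ≈ 2.5995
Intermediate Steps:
r = -42 (r = -142 + 100 = -42)
Y = -1048352 (Y = -8*(-320 - 42)² = -8*(-362)² = -8*131044 = -1048352)
(Y + 327086)/(g(117) - 277955) = (-1048352 + 327086)/((613 - 1*117) - 277955) = -721266/((613 - 117) - 277955) = -721266/(496 - 277955) = -721266/(-277459) = -721266*(-1/277459) = 7926/3049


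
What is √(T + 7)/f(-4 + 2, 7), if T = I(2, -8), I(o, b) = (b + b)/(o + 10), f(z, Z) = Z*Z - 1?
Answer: √51/144 ≈ 0.049593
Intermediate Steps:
f(z, Z) = -1 + Z² (f(z, Z) = Z² - 1 = -1 + Z²)
I(o, b) = 2*b/(10 + o) (I(o, b) = (2*b)/(10 + o) = 2*b/(10 + o))
T = -4/3 (T = 2*(-8)/(10 + 2) = 2*(-8)/12 = 2*(-8)*(1/12) = -4/3 ≈ -1.3333)
√(T + 7)/f(-4 + 2, 7) = √(-4/3 + 7)/(-1 + 7²) = √(17/3)/(-1 + 49) = (√51/3)/48 = (√51/3)*(1/48) = √51/144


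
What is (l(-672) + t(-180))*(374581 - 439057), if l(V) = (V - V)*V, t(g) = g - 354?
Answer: 34430184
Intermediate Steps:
t(g) = -354 + g
l(V) = 0 (l(V) = 0*V = 0)
(l(-672) + t(-180))*(374581 - 439057) = (0 + (-354 - 180))*(374581 - 439057) = (0 - 534)*(-64476) = -534*(-64476) = 34430184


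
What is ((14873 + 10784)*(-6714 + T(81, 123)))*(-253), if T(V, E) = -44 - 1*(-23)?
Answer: 43718373435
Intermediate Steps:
T(V, E) = -21 (T(V, E) = -44 + 23 = -21)
((14873 + 10784)*(-6714 + T(81, 123)))*(-253) = ((14873 + 10784)*(-6714 - 21))*(-253) = (25657*(-6735))*(-253) = -172799895*(-253) = 43718373435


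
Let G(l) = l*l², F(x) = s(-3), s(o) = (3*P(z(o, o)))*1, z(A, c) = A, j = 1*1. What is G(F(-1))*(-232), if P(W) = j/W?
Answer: 232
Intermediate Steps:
j = 1
P(W) = 1/W
s(o) = 3/o (s(o) = (3/o)*1 = 3/o)
F(x) = -1 (F(x) = 3/(-3) = 3*(-⅓) = -1)
G(l) = l³
G(F(-1))*(-232) = (-1)³*(-232) = -1*(-232) = 232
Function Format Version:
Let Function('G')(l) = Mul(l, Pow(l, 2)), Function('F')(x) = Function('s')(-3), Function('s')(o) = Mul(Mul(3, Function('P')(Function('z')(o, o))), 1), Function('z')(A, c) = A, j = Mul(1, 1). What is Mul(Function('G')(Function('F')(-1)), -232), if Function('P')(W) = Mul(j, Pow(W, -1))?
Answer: 232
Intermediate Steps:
j = 1
Function('P')(W) = Pow(W, -1) (Function('P')(W) = Mul(1, Pow(W, -1)) = Pow(W, -1))
Function('s')(o) = Mul(3, Pow(o, -1)) (Function('s')(o) = Mul(Mul(3, Pow(o, -1)), 1) = Mul(3, Pow(o, -1)))
Function('F')(x) = -1 (Function('F')(x) = Mul(3, Pow(-3, -1)) = Mul(3, Rational(-1, 3)) = -1)
Function('G')(l) = Pow(l, 3)
Mul(Function('G')(Function('F')(-1)), -232) = Mul(Pow(-1, 3), -232) = Mul(-1, -232) = 232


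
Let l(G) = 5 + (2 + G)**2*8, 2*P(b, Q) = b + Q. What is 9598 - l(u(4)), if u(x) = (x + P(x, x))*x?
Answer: 345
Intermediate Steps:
P(b, Q) = Q/2 + b/2 (P(b, Q) = (b + Q)/2 = (Q + b)/2 = Q/2 + b/2)
u(x) = 2*x**2 (u(x) = (x + (x/2 + x/2))*x = (x + x)*x = (2*x)*x = 2*x**2)
l(G) = 5 + 8*(2 + G)**2
9598 - l(u(4)) = 9598 - (5 + 8*(2 + 2*4**2)**2) = 9598 - (5 + 8*(2 + 2*16)**2) = 9598 - (5 + 8*(2 + 32)**2) = 9598 - (5 + 8*34**2) = 9598 - (5 + 8*1156) = 9598 - (5 + 9248) = 9598 - 1*9253 = 9598 - 9253 = 345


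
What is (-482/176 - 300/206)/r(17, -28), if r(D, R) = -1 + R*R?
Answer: -38023/7097112 ≈ -0.0053575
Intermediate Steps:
r(D, R) = -1 + R**2
(-482/176 - 300/206)/r(17, -28) = (-482/176 - 300/206)/(-1 + (-28)**2) = (-482*1/176 - 300*1/206)/(-1 + 784) = (-241/88 - 150/103)/783 = -38023/9064*1/783 = -38023/7097112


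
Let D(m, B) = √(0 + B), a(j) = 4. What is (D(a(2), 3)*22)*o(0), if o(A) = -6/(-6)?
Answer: 22*√3 ≈ 38.105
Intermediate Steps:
o(A) = 1 (o(A) = -6*(-⅙) = 1)
D(m, B) = √B
(D(a(2), 3)*22)*o(0) = (√3*22)*1 = (22*√3)*1 = 22*√3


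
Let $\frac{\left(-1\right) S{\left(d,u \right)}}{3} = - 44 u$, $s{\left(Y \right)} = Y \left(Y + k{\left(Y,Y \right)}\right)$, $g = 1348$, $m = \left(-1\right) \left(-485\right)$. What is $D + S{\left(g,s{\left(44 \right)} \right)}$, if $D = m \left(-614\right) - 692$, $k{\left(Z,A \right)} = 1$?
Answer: $-37122$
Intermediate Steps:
$m = 485$
$s{\left(Y \right)} = Y \left(1 + Y\right)$ ($s{\left(Y \right)} = Y \left(Y + 1\right) = Y \left(1 + Y\right)$)
$S{\left(d,u \right)} = 132 u$ ($S{\left(d,u \right)} = - 3 \left(- 44 u\right) = 132 u$)
$D = -298482$ ($D = 485 \left(-614\right) - 692 = -297790 - 692 = -298482$)
$D + S{\left(g,s{\left(44 \right)} \right)} = -298482 + 132 \cdot 44 \left(1 + 44\right) = -298482 + 132 \cdot 44 \cdot 45 = -298482 + 132 \cdot 1980 = -298482 + 261360 = -37122$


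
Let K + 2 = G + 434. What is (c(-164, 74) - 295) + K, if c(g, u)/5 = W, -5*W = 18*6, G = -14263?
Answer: -14234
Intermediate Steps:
W = -108/5 (W = -18*6/5 = -⅕*108 = -108/5 ≈ -21.600)
c(g, u) = -108 (c(g, u) = 5*(-108/5) = -108)
K = -13831 (K = -2 + (-14263 + 434) = -2 - 13829 = -13831)
(c(-164, 74) - 295) + K = (-108 - 295) - 13831 = -403 - 13831 = -14234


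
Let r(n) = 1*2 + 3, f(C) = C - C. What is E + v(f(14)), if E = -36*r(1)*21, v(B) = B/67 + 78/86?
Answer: -162501/43 ≈ -3779.1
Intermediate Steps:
f(C) = 0
r(n) = 5 (r(n) = 2 + 3 = 5)
v(B) = 39/43 + B/67 (v(B) = B*(1/67) + 78*(1/86) = B/67 + 39/43 = 39/43 + B/67)
E = -3780 (E = -36*5*21 = -180*21 = -3780)
E + v(f(14)) = -3780 + (39/43 + (1/67)*0) = -3780 + (39/43 + 0) = -3780 + 39/43 = -162501/43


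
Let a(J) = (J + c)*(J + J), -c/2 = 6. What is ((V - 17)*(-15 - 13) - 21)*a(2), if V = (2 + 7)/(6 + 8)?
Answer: -17480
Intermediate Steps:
V = 9/14 ≈ 0.64286
c = -12 (c = -2*6 = -12)
a(J) = 2*J*(-12 + J) (a(J) = (J - 12)*(J + J) = (-12 + J)*(2*J) = 2*J*(-12 + J))
((V - 17)*(-15 - 13) - 21)*a(2) = ((9/14 - 17)*(-15 - 13) - 21)*(2*2*(-12 + 2)) = (-229/14*(-28) - 21)*(2*2*(-10)) = (458 - 21)*(-40) = 437*(-40) = -17480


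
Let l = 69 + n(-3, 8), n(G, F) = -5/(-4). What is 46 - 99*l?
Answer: -27635/4 ≈ -6908.8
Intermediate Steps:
n(G, F) = 5/4 (n(G, F) = -5*(-¼) = 5/4)
l = 281/4 (l = 69 + 5/4 = 281/4 ≈ 70.250)
46 - 99*l = 46 - 99*281/4 = 46 - 27819/4 = -27635/4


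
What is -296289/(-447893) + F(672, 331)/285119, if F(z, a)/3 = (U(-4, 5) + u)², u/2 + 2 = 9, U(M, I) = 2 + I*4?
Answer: 86219031375/127702804267 ≈ 0.67515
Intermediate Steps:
U(M, I) = 2 + 4*I
u = 14 (u = -4 + 2*9 = -4 + 18 = 14)
F(z, a) = 3888 (F(z, a) = 3*((2 + 4*5) + 14)² = 3*((2 + 20) + 14)² = 3*(22 + 14)² = 3*36² = 3*1296 = 3888)
-296289/(-447893) + F(672, 331)/285119 = -296289/(-447893) + 3888/285119 = -296289*(-1/447893) + 3888*(1/285119) = 296289/447893 + 3888/285119 = 86219031375/127702804267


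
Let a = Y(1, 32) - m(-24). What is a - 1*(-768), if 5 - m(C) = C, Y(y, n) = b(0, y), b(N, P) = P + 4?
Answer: 744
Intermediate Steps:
b(N, P) = 4 + P
Y(y, n) = 4 + y
m(C) = 5 - C
a = -24 (a = (4 + 1) - (5 - 1*(-24)) = 5 - (5 + 24) = 5 - 1*29 = 5 - 29 = -24)
a - 1*(-768) = -24 - 1*(-768) = -24 + 768 = 744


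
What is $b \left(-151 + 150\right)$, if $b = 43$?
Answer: $-43$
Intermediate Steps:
$b \left(-151 + 150\right) = 43 \left(-151 + 150\right) = 43 \left(-1\right) = -43$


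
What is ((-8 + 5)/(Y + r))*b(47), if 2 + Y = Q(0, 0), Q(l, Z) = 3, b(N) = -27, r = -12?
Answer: -81/11 ≈ -7.3636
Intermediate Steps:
Y = 1 (Y = -2 + 3 = 1)
((-8 + 5)/(Y + r))*b(47) = ((-8 + 5)/(1 - 12))*(-27) = -3/(-11)*(-27) = -3*(-1/11)*(-27) = (3/11)*(-27) = -81/11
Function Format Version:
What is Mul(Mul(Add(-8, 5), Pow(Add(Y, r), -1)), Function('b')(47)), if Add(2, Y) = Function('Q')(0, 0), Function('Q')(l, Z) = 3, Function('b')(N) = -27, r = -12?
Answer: Rational(-81, 11) ≈ -7.3636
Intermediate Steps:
Y = 1 (Y = Add(-2, 3) = 1)
Mul(Mul(Add(-8, 5), Pow(Add(Y, r), -1)), Function('b')(47)) = Mul(Mul(Add(-8, 5), Pow(Add(1, -12), -1)), -27) = Mul(Mul(-3, Pow(-11, -1)), -27) = Mul(Mul(-3, Rational(-1, 11)), -27) = Mul(Rational(3, 11), -27) = Rational(-81, 11)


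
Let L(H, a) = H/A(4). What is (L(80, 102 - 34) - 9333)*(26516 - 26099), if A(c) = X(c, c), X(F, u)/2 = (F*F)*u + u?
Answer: -66157467/17 ≈ -3.8916e+6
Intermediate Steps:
X(F, u) = 2*u + 2*u*F² (X(F, u) = 2*((F*F)*u + u) = 2*(F²*u + u) = 2*(u*F² + u) = 2*(u + u*F²) = 2*u + 2*u*F²)
A(c) = 2*c*(1 + c²)
L(H, a) = H/136 (L(H, a) = H/((2*4*(1 + 4²))) = H/((2*4*(1 + 16))) = H/((2*4*17)) = H/136)
(L(80, 102 - 34) - 9333)*(26516 - 26099) = ((1/136)*80 - 9333)*(26516 - 26099) = (10/17 - 9333)*417 = -158651/17*417 = -66157467/17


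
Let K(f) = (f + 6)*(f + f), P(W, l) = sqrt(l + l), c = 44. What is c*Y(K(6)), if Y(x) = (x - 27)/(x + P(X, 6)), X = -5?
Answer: 5616/157 - 78*sqrt(3)/157 ≈ 34.910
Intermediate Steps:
P(W, l) = sqrt(2)*sqrt(l) (P(W, l) = sqrt(2*l) = sqrt(2)*sqrt(l))
K(f) = 2*f*(6 + f) (K(f) = (6 + f)*(2*f) = 2*f*(6 + f))
Y(x) = (-27 + x)/(x + 2*sqrt(3)) (Y(x) = (x - 27)/(x + sqrt(2)*sqrt(6)) = (-27 + x)/(x + 2*sqrt(3)))
c*Y(K(6)) = 44*((-27 + 2*6*(6 + 6))/(2*6*(6 + 6) + 2*sqrt(3))) = 44*((-27 + 2*6*12)/(2*6*12 + 2*sqrt(3))) = 44*((-27 + 144)/(144 + 2*sqrt(3))) = 44*(117/(144 + 2*sqrt(3))) = 5148/(144 + 2*sqrt(3))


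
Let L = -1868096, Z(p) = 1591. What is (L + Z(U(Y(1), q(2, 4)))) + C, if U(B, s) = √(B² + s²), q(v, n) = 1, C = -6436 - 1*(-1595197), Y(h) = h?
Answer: -277744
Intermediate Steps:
C = 1588761 (C = -6436 + 1595197 = 1588761)
(L + Z(U(Y(1), q(2, 4)))) + C = (-1868096 + 1591) + 1588761 = -1866505 + 1588761 = -277744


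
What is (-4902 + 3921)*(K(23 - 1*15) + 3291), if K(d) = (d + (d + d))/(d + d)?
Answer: -6459885/2 ≈ -3.2299e+6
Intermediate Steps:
K(d) = 3/2 (K(d) = (d + 2*d)/((2*d)) = (3*d)*(1/(2*d)) = 3/2)
(-4902 + 3921)*(K(23 - 1*15) + 3291) = (-4902 + 3921)*(3/2 + 3291) = -981*6585/2 = -6459885/2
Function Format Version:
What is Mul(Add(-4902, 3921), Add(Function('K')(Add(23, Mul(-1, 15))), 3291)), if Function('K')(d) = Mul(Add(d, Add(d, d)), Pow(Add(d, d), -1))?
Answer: Rational(-6459885, 2) ≈ -3.2299e+6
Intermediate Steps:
Function('K')(d) = Rational(3, 2) (Function('K')(d) = Mul(Add(d, Mul(2, d)), Pow(Mul(2, d), -1)) = Mul(Mul(3, d), Mul(Rational(1, 2), Pow(d, -1))) = Rational(3, 2))
Mul(Add(-4902, 3921), Add(Function('K')(Add(23, Mul(-1, 15))), 3291)) = Mul(Add(-4902, 3921), Add(Rational(3, 2), 3291)) = Mul(-981, Rational(6585, 2)) = Rational(-6459885, 2)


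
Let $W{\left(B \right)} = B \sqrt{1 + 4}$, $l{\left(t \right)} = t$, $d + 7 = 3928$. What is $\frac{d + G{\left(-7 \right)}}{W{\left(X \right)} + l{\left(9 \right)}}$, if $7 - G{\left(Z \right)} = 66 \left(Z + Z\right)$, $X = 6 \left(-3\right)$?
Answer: $- \frac{4852}{171} - \frac{9704 \sqrt{5}}{171} \approx -155.27$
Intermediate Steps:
$d = 3921$ ($d = -7 + 3928 = 3921$)
$X = -18$
$W{\left(B \right)} = B \sqrt{5}$
$G{\left(Z \right)} = 7 - 132 Z$ ($G{\left(Z \right)} = 7 - 66 \left(Z + Z\right) = 7 - 66 \cdot 2 Z = 7 - 132 Z$)
$\frac{d + G{\left(-7 \right)}}{W{\left(X \right)} + l{\left(9 \right)}} = \frac{3921 + \left(7 - -924\right)}{- 18 \sqrt{5} + 9} = \frac{3921 + \left(7 + 924\right)}{9 - 18 \sqrt{5}} = \frac{3921 + 931}{9 - 18 \sqrt{5}} = \frac{4852}{9 - 18 \sqrt{5}}$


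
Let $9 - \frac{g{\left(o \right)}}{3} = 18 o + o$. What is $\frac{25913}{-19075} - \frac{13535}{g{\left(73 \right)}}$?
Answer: $\frac{151055783}{78856050} \approx 1.9156$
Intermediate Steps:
$g{\left(o \right)} = 27 - 57 o$ ($g{\left(o \right)} = 27 - 3 \left(18 o + o\right) = 27 - 3 \cdot 19 o = 27 - 57 o$)
$\frac{25913}{-19075} - \frac{13535}{g{\left(73 \right)}} = \frac{25913}{-19075} - \frac{13535}{27 - 4161} = 25913 \left(- \frac{1}{19075}\right) - \frac{13535}{27 - 4161} = - \frac{25913}{19075} - \frac{13535}{-4134} = - \frac{25913}{19075} - - \frac{13535}{4134} = - \frac{25913}{19075} + \frac{13535}{4134} = \frac{151055783}{78856050}$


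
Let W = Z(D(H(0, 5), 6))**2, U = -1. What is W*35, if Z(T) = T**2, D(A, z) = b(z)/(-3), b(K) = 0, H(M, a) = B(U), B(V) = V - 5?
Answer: 0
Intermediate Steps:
B(V) = -5 + V
H(M, a) = -6 (H(M, a) = -5 - 1 = -6)
D(A, z) = 0 (D(A, z) = 0/(-3) = 0*(-1/3) = 0)
W = 0 (W = (0**2)**2 = 0**2 = 0)
W*35 = 0*35 = 0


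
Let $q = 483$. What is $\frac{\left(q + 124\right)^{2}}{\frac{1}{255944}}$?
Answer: $94302310856$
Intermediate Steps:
$\frac{\left(q + 124\right)^{2}}{\frac{1}{255944}} = \frac{\left(483 + 124\right)^{2}}{\frac{1}{255944}} = 607^{2} \frac{1}{\frac{1}{255944}} = 368449 \cdot 255944 = 94302310856$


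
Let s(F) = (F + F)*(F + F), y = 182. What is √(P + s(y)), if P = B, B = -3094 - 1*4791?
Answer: √124611 ≈ 353.00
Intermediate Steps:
s(F) = 4*F² (s(F) = (2*F)*(2*F) = 4*F²)
B = -7885 (B = -3094 - 4791 = -7885)
P = -7885
√(P + s(y)) = √(-7885 + 4*182²) = √(-7885 + 4*33124) = √(-7885 + 132496) = √124611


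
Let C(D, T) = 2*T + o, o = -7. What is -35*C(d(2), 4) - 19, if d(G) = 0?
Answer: -54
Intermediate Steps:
C(D, T) = -7 + 2*T (C(D, T) = 2*T - 7 = -7 + 2*T)
-35*C(d(2), 4) - 19 = -35*(-7 + 2*4) - 19 = -35*(-7 + 8) - 19 = -35*1 - 19 = -35 - 19 = -54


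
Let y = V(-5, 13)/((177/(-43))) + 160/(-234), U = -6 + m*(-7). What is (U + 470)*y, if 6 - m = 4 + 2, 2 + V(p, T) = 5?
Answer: -4524464/6903 ≈ -655.43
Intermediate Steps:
V(p, T) = 3 (V(p, T) = -2 + 5 = 3)
m = 0 (m = 6 - (4 + 2) = 6 - 1*6 = 6 - 6 = 0)
U = -6 (U = -6 + 0*(-7) = -6 + 0 = -6)
y = -9751/6903 (y = 3/((177/(-43))) + 160/(-234) = 3/((177*(-1/43))) + 160*(-1/234) = 3/(-177/43) - 80/117 = 3*(-43/177) - 80/117 = -43/59 - 80/117 = -9751/6903 ≈ -1.4126)
(U + 470)*y = (-6 + 470)*(-9751/6903) = 464*(-9751/6903) = -4524464/6903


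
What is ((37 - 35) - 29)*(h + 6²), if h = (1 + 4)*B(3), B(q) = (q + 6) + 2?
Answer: -2457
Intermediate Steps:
B(q) = 8 + q (B(q) = (6 + q) + 2 = 8 + q)
h = 55 (h = (1 + 4)*(8 + 3) = 5*11 = 55)
((37 - 35) - 29)*(h + 6²) = ((37 - 35) - 29)*(55 + 6²) = (2 - 29)*(55 + 36) = -27*91 = -2457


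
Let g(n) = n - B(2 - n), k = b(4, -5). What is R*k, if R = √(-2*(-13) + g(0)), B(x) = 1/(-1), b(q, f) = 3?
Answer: 9*√3 ≈ 15.588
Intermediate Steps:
B(x) = -1 (B(x) = 1*(-1) = -1)
k = 3
g(n) = 1 + n (g(n) = n - 1*(-1) = n + 1 = 1 + n)
R = 3*√3 (R = √(-2*(-13) + (1 + 0)) = √(26 + 1) = √27 = 3*√3 ≈ 5.1962)
R*k = (3*√3)*3 = 9*√3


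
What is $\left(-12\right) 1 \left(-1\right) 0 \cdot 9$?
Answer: $0$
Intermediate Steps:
$\left(-12\right) 1 \left(-1\right) 0 \cdot 9 = - 12 \cdot 0 \cdot 9 = \left(-12\right) 0 = 0$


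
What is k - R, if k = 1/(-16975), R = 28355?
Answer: -481326126/16975 ≈ -28355.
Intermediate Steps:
k = -1/16975 ≈ -5.8910e-5
k - R = -1/16975 - 1*28355 = -1/16975 - 28355 = -481326126/16975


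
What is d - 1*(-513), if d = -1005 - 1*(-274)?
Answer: -218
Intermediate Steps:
d = -731 (d = -1005 + 274 = -731)
d - 1*(-513) = -731 - 1*(-513) = -731 + 513 = -218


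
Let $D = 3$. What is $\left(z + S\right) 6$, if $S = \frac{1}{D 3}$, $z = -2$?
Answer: $- \frac{34}{3} \approx -11.333$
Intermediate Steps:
$S = \frac{1}{9}$ ($S = \frac{1}{3 \cdot 3} = \frac{1}{9} \approx 0.11111$)
$\left(z + S\right) 6 = \left(-2 + \frac{1}{9}\right) 6 = \left(- \frac{17}{9}\right) 6 = - \frac{34}{3}$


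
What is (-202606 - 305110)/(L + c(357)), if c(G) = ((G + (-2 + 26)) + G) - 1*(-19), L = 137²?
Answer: -253858/9763 ≈ -26.002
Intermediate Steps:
L = 18769
c(G) = 43 + 2*G (c(G) = ((G + 24) + G) + 19 = ((24 + G) + G) + 19 = (24 + 2*G) + 19 = 43 + 2*G)
(-202606 - 305110)/(L + c(357)) = (-202606 - 305110)/(18769 + (43 + 2*357)) = -507716/(18769 + (43 + 714)) = -507716/(18769 + 757) = -507716/19526 = -507716*1/19526 = -253858/9763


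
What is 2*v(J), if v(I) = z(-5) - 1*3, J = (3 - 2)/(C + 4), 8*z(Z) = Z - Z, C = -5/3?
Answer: -6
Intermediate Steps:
C = -5/3 (C = -5*⅓ = -5/3 ≈ -1.6667)
z(Z) = 0 (z(Z) = (Z - Z)/8 = (⅛)*0 = 0)
J = 3/7 (J = (3 - 2)/(-5/3 + 4) = 1/(7/3) = 1*(3/7) = 3/7 ≈ 0.42857)
v(I) = -3 (v(I) = 0 - 1*3 = 0 - 3 = -3)
2*v(J) = 2*(-3) = -6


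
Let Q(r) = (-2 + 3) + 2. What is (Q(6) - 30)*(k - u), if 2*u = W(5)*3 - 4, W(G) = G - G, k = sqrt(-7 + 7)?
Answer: -54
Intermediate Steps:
Q(r) = 3 (Q(r) = 1 + 2 = 3)
k = 0 (k = sqrt(0) = 0)
W(G) = 0
u = -2 (u = (0*3 - 4)/2 = (0 - 4)/2 = (1/2)*(-4) = -2)
(Q(6) - 30)*(k - u) = (3 - 30)*(0 - 1*(-2)) = -27*(0 + 2) = -27*2 = -54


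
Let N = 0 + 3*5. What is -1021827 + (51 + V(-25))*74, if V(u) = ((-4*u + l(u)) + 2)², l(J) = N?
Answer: -5067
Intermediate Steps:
N = 15 (N = 0 + 15 = 15)
l(J) = 15
V(u) = (17 - 4*u)² (V(u) = ((-4*u + 15) + 2)² = ((15 - 4*u) + 2)² = (17 - 4*u)²)
-1021827 + (51 + V(-25))*74 = -1021827 + (51 + (17 - 4*(-25))²)*74 = -1021827 + (51 + (17 + 100)²)*74 = -1021827 + (51 + 117²)*74 = -1021827 + (51 + 13689)*74 = -1021827 + 13740*74 = -1021827 + 1016760 = -5067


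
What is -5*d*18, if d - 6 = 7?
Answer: -1170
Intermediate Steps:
d = 13 (d = 6 + 7 = 13)
-5*d*18 = -5*13*18 = -65*18 = -1170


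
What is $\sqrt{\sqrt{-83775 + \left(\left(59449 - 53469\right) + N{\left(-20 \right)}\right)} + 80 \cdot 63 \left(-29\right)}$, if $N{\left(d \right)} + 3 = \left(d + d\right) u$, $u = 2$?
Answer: $\sqrt{-146160 + i \sqrt{77878}} \approx 0.365 + 382.31 i$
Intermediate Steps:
$N{\left(d \right)} = -3 + 4 d$ ($N{\left(d \right)} = -3 + \left(d + d\right) 2 = -3 + 2 d 2 = -3 + 4 d$)
$\sqrt{\sqrt{-83775 + \left(\left(59449 - 53469\right) + N{\left(-20 \right)}\right)} + 80 \cdot 63 \left(-29\right)} = \sqrt{\sqrt{-83775 + \left(\left(59449 - 53469\right) + \left(-3 + 4 \left(-20\right)\right)\right)} + 80 \cdot 63 \left(-29\right)} = \sqrt{\sqrt{-83775 + \left(5980 - 83\right)} + 5040 \left(-29\right)} = \sqrt{\sqrt{-83775 + \left(5980 - 83\right)} - 146160} = \sqrt{\sqrt{-83775 + 5897} - 146160} = \sqrt{\sqrt{-77878} - 146160} = \sqrt{i \sqrt{77878} - 146160} = \sqrt{-146160 + i \sqrt{77878}}$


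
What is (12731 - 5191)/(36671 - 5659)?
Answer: 1885/7753 ≈ 0.24313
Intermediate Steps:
(12731 - 5191)/(36671 - 5659) = 7540/31012 = 7540*(1/31012) = 1885/7753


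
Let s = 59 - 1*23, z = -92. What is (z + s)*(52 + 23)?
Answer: -4200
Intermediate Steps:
s = 36 (s = 59 - 23 = 36)
(z + s)*(52 + 23) = (-92 + 36)*(52 + 23) = -56*75 = -4200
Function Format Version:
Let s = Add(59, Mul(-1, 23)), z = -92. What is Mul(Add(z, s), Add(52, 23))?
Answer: -4200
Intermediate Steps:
s = 36 (s = Add(59, -23) = 36)
Mul(Add(z, s), Add(52, 23)) = Mul(Add(-92, 36), Add(52, 23)) = Mul(-56, 75) = -4200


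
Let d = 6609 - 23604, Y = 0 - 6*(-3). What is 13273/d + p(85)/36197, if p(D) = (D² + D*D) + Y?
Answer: -234559121/615168015 ≈ -0.38129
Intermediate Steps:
Y = 18 (Y = 0 + 18 = 18)
d = -16995
p(D) = 18 + 2*D² (p(D) = (D² + D*D) + 18 = (D² + D²) + 18 = 2*D² + 18 = 18 + 2*D²)
13273/d + p(85)/36197 = 13273/(-16995) + (18 + 2*85²)/36197 = 13273*(-1/16995) + (18 + 2*7225)*(1/36197) = -13273/16995 + (18 + 14450)*(1/36197) = -13273/16995 + 14468*(1/36197) = -13273/16995 + 14468/36197 = -234559121/615168015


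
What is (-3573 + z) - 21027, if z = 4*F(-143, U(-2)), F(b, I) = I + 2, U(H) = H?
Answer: -24600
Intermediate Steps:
F(b, I) = 2 + I
z = 0 (z = 4*(2 - 2) = 4*0 = 0)
(-3573 + z) - 21027 = (-3573 + 0) - 21027 = -3573 - 21027 = -24600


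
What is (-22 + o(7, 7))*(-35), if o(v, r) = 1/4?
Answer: 3045/4 ≈ 761.25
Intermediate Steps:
o(v, r) = ¼ (o(v, r) = 1*(¼) = ¼)
(-22 + o(7, 7))*(-35) = (-22 + ¼)*(-35) = -87/4*(-35) = 3045/4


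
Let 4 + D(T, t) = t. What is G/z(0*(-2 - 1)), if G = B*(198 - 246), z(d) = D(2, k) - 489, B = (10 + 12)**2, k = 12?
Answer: 23232/481 ≈ 48.299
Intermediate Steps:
D(T, t) = -4 + t
B = 484 (B = 22**2 = 484)
z(d) = -481 (z(d) = (-4 + 12) - 489 = 8 - 489 = -481)
G = -23232 (G = 484*(198 - 246) = 484*(-48) = -23232)
G/z(0*(-2 - 1)) = -23232/(-481) = -23232*(-1/481) = 23232/481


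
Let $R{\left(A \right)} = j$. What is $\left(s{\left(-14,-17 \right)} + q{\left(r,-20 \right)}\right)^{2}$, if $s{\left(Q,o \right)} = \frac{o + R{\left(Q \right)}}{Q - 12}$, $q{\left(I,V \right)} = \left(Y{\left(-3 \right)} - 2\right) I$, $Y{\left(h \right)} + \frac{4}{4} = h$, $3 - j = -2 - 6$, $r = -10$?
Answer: $\frac{613089}{169} \approx 3627.7$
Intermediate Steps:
$j = 11$ ($j = 3 - \left(-2 - 6\right) = 3 - -8 = 3 + 8 = 11$)
$Y{\left(h \right)} = -1 + h$
$R{\left(A \right)} = 11$
$q{\left(I,V \right)} = - 6 I$ ($q{\left(I,V \right)} = \left(\left(-1 - 3\right) - 2\right) I = \left(-4 - 2\right) I = - 6 I$)
$s{\left(Q,o \right)} = \frac{11 + o}{-12 + Q}$ ($s{\left(Q,o \right)} = \frac{o + 11}{Q - 12} = \frac{11 + o}{-12 + Q}$)
$\left(s{\left(-14,-17 \right)} + q{\left(r,-20 \right)}\right)^{2} = \left(\frac{11 - 17}{-12 - 14} - -60\right)^{2} = \left(\frac{1}{-26} \left(-6\right) + 60\right)^{2} = \left(\left(- \frac{1}{26}\right) \left(-6\right) + 60\right)^{2} = \left(\frac{3}{13} + 60\right)^{2} = \left(\frac{783}{13}\right)^{2} = \frac{613089}{169}$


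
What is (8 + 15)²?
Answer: 529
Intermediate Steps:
(8 + 15)² = 23² = 529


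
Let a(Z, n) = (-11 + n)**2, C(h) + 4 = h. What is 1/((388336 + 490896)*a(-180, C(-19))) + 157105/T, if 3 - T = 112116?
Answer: -159680295212047/113950777821696 ≈ -1.4013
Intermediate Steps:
C(h) = -4 + h
T = -112113 (T = 3 - 1*112116 = 3 - 112116 = -112113)
1/((388336 + 490896)*a(-180, C(-19))) + 157105/T = 1/((388336 + 490896)*((-11 + (-4 - 19))**2)) + 157105/(-112113) = 1/(879232*((-11 - 23)**2)) + 157105*(-1/112113) = 1/(879232*((-34)**2)) - 157105/112113 = (1/879232)/1156 - 157105/112113 = (1/879232)*(1/1156) - 157105/112113 = 1/1016392192 - 157105/112113 = -159680295212047/113950777821696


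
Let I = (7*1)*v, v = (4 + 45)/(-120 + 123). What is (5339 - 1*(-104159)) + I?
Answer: 328837/3 ≈ 1.0961e+5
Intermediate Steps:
v = 49/3 ≈ 16.333
I = 343/3 (I = (7*1)*(49/3) = 7*(49/3) = 343/3 ≈ 114.33)
(5339 - 1*(-104159)) + I = (5339 - 1*(-104159)) + 343/3 = (5339 + 104159) + 343/3 = 109498 + 343/3 = 328837/3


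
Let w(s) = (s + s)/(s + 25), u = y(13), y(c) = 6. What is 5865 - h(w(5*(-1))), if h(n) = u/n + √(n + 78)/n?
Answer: 5877 + √310 ≈ 5894.6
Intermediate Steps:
u = 6
w(s) = 2*s/(25 + s) (w(s) = (2*s)/(25 + s) = 2*s/(25 + s))
h(n) = 6/n + √(78 + n)/n (h(n) = 6/n + √(n + 78)/n = 6/n + √(78 + n)/n)
5865 - h(w(5*(-1))) = 5865 - (6 + √(78 + 2*(5*(-1))/(25 + 5*(-1))))/(2*(5*(-1))/(25 + 5*(-1))) = 5865 - (6 + √(78 + 2*(-5)/(25 - 5)))/(2*(-5)/(25 - 5)) = 5865 - (6 + √(78 + 2*(-5)/20))/(2*(-5)/20) = 5865 - (6 + √(78 + 2*(-5)*(1/20)))/(2*(-5)*(1/20)) = 5865 - (6 + √(78 - ½))/(-½) = 5865 - (-2)*(6 + √(155/2)) = 5865 - (-2)*(6 + √310/2) = 5865 - (-12 - √310) = 5865 + (12 + √310) = 5877 + √310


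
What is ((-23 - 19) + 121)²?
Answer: 6241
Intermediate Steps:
((-23 - 19) + 121)² = (-42 + 121)² = 79² = 6241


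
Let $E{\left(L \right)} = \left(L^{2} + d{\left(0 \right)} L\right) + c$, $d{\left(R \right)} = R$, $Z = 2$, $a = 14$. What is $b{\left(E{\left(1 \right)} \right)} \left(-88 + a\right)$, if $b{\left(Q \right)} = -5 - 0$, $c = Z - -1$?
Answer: $370$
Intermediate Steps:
$c = 3$ ($c = 2 - -1 = 2 + 1 = 3$)
$E{\left(L \right)} = 3 + L^{2}$ ($E{\left(L \right)} = \left(L^{2} + 0 L\right) + 3 = \left(L^{2} + 0\right) + 3 = L^{2} + 3 = 3 + L^{2}$)
$b{\left(Q \right)} = -5$ ($b{\left(Q \right)} = -5 + 0 = -5$)
$b{\left(E{\left(1 \right)} \right)} \left(-88 + a\right) = - 5 \left(-88 + 14\right) = \left(-5\right) \left(-74\right) = 370$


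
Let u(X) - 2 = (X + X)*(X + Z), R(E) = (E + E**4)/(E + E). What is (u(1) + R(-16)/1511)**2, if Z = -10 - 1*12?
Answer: 15618750625/9132484 ≈ 1710.2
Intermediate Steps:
Z = -22 (Z = -10 - 12 = -22)
R(E) = (E + E**4)/(2*E) (R(E) = (E + E**4)/((2*E)) = (E + E**4)*(1/(2*E)) = (E + E**4)/(2*E))
u(X) = 2 + 2*X*(-22 + X) (u(X) = 2 + (X + X)*(X - 22) = 2 + (2*X)*(-22 + X) = 2 + 2*X*(-22 + X))
(u(1) + R(-16)/1511)**2 = ((2 - 44*1 + 2*1**2) + (1/2 + (1/2)*(-16)**3)/1511)**2 = ((2 - 44 + 2*1) + (1/2 + (1/2)*(-4096))*(1/1511))**2 = ((2 - 44 + 2) + (1/2 - 2048)*(1/1511))**2 = (-40 - 4095/2*1/1511)**2 = (-40 - 4095/3022)**2 = (-124975/3022)**2 = 15618750625/9132484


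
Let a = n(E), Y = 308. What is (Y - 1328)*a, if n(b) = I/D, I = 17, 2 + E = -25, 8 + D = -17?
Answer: 3468/5 ≈ 693.60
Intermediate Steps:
D = -25 (D = -8 - 17 = -25)
E = -27 (E = -2 - 25 = -27)
n(b) = -17/25 (n(b) = 17/(-25) = 17*(-1/25) = -17/25)
a = -17/25 ≈ -0.68000
(Y - 1328)*a = (308 - 1328)*(-17/25) = -1020*(-17/25) = 3468/5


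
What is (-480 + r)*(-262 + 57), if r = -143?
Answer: 127715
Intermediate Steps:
(-480 + r)*(-262 + 57) = (-480 - 143)*(-262 + 57) = -623*(-205) = 127715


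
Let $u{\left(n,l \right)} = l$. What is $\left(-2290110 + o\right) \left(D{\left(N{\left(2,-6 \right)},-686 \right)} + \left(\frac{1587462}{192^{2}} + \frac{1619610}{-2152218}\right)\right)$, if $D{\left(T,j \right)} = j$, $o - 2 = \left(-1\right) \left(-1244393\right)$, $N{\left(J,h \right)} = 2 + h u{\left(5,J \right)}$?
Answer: $\frac{1483461319209490115}{2203871232} \approx 6.7312 \cdot 10^{8}$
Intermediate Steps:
$N{\left(J,h \right)} = 2 + J h$ ($N{\left(J,h \right)} = 2 + h J = 2 + J h$)
$o = 1244395$ ($o = 2 - -1244393 = 2 + 1244393 = 1244395$)
$\left(-2290110 + o\right) \left(D{\left(N{\left(2,-6 \right)},-686 \right)} + \left(\frac{1587462}{192^{2}} + \frac{1619610}{-2152218}\right)\right) = \left(-2290110 + 1244395\right) \left(-686 + \left(\frac{1587462}{192^{2}} + \frac{1619610}{-2152218}\right)\right) = - 1045715 \left(-686 + \left(\frac{1587462}{36864} + 1619610 \left(- \frac{1}{2152218}\right)\right)\right) = - 1045715 \left(-686 + \left(1587462 \cdot \frac{1}{36864} - \frac{269935}{358703}\right)\right) = - 1045715 \left(-686 + \left(\frac{264577}{6144} - \frac{269935}{358703}\right)\right) = - 1045715 \left(-686 + \frac{93246082991}{2203871232}\right) = \left(-1045715\right) \left(- \frac{1418609582161}{2203871232}\right) = \frac{1483461319209490115}{2203871232}$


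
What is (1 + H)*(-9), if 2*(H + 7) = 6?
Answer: 27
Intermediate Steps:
H = -4 (H = -7 + (½)*6 = -7 + 3 = -4)
(1 + H)*(-9) = (1 - 4)*(-9) = -3*(-9) = 27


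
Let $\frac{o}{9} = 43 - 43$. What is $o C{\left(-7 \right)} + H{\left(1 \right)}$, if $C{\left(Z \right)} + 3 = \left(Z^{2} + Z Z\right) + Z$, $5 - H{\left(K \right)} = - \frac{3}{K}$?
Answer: $8$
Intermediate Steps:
$H{\left(K \right)} = 5 + \frac{3}{K}$ ($H{\left(K \right)} = 5 - - \frac{3}{K} = 5 + \frac{3}{K}$)
$o = 0$ ($o = 9 \left(43 - 43\right) = 9 \cdot 0 = 0$)
$C{\left(Z \right)} = -3 + Z + 2 Z^{2}$ ($C{\left(Z \right)} = -3 + \left(\left(Z^{2} + Z Z\right) + Z\right) = -3 + \left(\left(Z^{2} + Z^{2}\right) + Z\right) = -3 + \left(2 Z^{2} + Z\right) = -3 + \left(Z + 2 Z^{2}\right) = -3 + Z + 2 Z^{2}$)
$o C{\left(-7 \right)} + H{\left(1 \right)} = 0 \left(-3 - 7 + 2 \left(-7\right)^{2}\right) + \left(5 + \frac{3}{1}\right) = 0 \left(-3 - 7 + 2 \cdot 49\right) + \left(5 + 3 \cdot 1\right) = 0 \left(-3 - 7 + 98\right) + \left(5 + 3\right) = 0 \cdot 88 + 8 = 0 + 8 = 8$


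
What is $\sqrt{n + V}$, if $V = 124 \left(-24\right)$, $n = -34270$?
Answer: $i \sqrt{37246} \approx 192.99 i$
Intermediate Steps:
$V = -2976$
$\sqrt{n + V} = \sqrt{-34270 - 2976} = \sqrt{-37246} = i \sqrt{37246}$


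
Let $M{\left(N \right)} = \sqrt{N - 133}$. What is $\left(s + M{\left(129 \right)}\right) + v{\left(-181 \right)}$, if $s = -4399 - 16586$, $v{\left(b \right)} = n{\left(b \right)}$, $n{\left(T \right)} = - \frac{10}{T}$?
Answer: $- \frac{3798275}{181} + 2 i \approx -20985.0 + 2.0 i$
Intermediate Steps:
$M{\left(N \right)} = \sqrt{-133 + N}$
$v{\left(b \right)} = - \frac{10}{b}$
$s = -20985$ ($s = -4399 - 16586 = -20985$)
$\left(s + M{\left(129 \right)}\right) + v{\left(-181 \right)} = \left(-20985 + \sqrt{-133 + 129}\right) - \frac{10}{-181} = \left(-20985 + \sqrt{-4}\right) - - \frac{10}{181} = \left(-20985 + 2 i\right) + \frac{10}{181} = - \frac{3798275}{181} + 2 i$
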